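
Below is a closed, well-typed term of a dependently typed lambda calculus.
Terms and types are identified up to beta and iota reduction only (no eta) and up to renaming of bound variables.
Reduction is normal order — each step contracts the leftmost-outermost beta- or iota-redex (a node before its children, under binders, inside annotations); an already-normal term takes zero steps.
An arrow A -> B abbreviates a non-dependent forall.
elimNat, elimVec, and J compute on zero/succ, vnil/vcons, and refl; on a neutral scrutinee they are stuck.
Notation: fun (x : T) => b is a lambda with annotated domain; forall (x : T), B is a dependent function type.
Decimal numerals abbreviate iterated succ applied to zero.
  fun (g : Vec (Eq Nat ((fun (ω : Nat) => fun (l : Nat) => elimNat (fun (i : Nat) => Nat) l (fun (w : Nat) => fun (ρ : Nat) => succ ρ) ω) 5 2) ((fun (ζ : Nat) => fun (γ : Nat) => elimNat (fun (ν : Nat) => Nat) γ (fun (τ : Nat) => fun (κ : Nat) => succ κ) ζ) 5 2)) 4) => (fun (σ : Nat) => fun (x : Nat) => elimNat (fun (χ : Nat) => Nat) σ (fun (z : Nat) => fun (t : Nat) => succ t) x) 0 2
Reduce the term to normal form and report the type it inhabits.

normal form:
  fun (g : Vec (Eq Nat 7 7) 4) => 2
inferred type:
  Vec (Eq Nat 7 7) 4 -> Nat
observation: the leftmost-outermost redex is a beta-redex, and normalization takes 45 steps.


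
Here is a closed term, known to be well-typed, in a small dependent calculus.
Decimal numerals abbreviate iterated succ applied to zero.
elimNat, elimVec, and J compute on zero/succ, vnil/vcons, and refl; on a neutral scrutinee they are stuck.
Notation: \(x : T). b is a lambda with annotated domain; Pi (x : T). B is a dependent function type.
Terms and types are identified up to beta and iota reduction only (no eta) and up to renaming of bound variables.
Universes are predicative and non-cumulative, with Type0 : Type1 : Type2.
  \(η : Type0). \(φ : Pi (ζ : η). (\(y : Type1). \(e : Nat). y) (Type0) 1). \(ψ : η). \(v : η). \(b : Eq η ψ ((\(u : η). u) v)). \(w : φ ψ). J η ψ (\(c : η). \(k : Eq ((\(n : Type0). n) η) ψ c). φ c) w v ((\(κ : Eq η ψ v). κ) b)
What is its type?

inferred type:
  Pi (η : Type0). Pi (φ : Pi (ζ : η). Type0). Pi (y : η). Pi (e : η). Pi (ψ : Eq η y e). Pi (v : φ y). φ e


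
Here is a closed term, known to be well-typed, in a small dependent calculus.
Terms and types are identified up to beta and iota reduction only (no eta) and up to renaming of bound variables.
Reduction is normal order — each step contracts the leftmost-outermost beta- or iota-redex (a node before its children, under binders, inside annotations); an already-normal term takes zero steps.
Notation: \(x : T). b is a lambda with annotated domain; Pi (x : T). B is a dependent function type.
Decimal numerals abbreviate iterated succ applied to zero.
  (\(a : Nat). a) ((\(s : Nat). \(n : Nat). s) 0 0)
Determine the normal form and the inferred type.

resulting normal form:
  0
the term's type:
  Nat


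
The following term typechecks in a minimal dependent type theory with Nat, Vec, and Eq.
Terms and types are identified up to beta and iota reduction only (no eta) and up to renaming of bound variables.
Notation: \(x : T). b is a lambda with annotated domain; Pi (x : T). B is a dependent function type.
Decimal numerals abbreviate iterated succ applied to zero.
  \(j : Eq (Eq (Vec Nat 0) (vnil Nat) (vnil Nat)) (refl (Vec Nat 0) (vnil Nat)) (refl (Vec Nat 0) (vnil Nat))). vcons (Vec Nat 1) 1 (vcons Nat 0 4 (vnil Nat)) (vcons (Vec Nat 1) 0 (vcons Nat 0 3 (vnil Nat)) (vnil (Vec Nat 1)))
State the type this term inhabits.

the term's type:
  Pi (j : Eq (Eq (Vec Nat 0) (vnil Nat) (vnil Nat)) (refl (Vec Nat 0) (vnil Nat)) (refl (Vec Nat 0) (vnil Nat))). Vec (Vec Nat 1) 2


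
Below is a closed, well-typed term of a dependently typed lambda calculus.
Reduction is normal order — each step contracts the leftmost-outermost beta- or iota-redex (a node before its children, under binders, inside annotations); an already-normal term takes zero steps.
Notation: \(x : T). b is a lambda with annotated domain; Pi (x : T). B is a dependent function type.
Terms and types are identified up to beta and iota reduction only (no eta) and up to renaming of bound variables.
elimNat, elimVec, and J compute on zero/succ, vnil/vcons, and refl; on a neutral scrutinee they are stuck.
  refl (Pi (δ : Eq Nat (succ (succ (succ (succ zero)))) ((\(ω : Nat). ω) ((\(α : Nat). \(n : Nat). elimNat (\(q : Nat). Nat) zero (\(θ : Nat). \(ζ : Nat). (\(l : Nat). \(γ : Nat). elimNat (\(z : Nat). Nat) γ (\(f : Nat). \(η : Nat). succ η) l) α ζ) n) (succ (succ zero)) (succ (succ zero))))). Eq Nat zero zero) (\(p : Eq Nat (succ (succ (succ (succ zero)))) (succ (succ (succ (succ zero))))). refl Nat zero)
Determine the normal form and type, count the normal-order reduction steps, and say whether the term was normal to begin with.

reduced normal form:
  refl (Pi (δ : Eq Nat (succ (succ (succ (succ zero)))) (succ (succ (succ (succ zero))))). Eq Nat zero zero) (\(ω : Eq Nat (succ (succ (succ (succ zero)))) (succ (succ (succ (succ zero))))). refl Nat zero)
type:
  Eq (Pi (δ : Eq Nat (succ (succ (succ (succ zero)))) (succ (succ (succ (succ zero))))). Eq Nat zero zero) (\(ω : Eq Nat (succ (succ (succ (succ zero)))) (succ (succ (succ (succ zero))))). refl Nat zero) (\(α : Eq Nat (succ (succ (succ (succ zero)))) (succ (succ (succ (succ zero))))). refl Nat zero)
reduction steps (normal order): 28
already normal: no
first contracted redex: a beta-redex


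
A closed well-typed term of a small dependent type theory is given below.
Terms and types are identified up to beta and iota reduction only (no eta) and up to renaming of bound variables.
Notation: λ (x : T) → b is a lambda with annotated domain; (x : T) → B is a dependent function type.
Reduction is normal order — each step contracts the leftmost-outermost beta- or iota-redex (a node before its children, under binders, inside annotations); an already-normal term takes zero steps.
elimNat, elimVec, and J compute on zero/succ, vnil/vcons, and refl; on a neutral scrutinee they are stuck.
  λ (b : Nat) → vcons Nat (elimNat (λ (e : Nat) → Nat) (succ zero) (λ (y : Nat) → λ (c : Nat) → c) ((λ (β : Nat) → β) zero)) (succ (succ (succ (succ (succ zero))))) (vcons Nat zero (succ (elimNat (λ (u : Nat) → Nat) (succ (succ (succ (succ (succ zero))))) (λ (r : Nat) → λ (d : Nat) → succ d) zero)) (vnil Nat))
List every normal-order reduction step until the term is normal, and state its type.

normal-order reduction:
  λ (b : Nat) → vcons Nat (elimNat (λ (e : Nat) → Nat) (succ zero) (λ (y : Nat) → λ (c : Nat) → c) ((λ (β : Nat) → β) zero)) (succ (succ (succ (succ (succ zero))))) (vcons Nat zero (succ (elimNat (λ (u : Nat) → Nat) (succ (succ (succ (succ (succ zero))))) (λ (r : Nat) → λ (d : Nat) → succ d) zero)) (vnil Nat))
  ~> λ (b : Nat) → vcons Nat (elimNat (λ (e : Nat) → Nat) (succ zero) (λ (y : Nat) → λ (c : Nat) → c) zero) (succ (succ (succ (succ (succ zero))))) (vcons Nat zero (succ (elimNat (λ (β : Nat) → Nat) (succ (succ (succ (succ (succ zero))))) (λ (u : Nat) → λ (r : Nat) → succ r) zero)) (vnil Nat))
  ~> λ (b : Nat) → vcons Nat (succ zero) (succ (succ (succ (succ (succ zero))))) (vcons Nat zero (succ (elimNat (λ (e : Nat) → Nat) (succ (succ (succ (succ (succ zero))))) (λ (y : Nat) → λ (c : Nat) → succ c) zero)) (vnil Nat))
  ~> λ (b : Nat) → vcons Nat (succ zero) (succ (succ (succ (succ (succ zero))))) (vcons Nat zero (succ (succ (succ (succ (succ (succ zero)))))) (vnil Nat))
the term's type:
  (b : Nat) → Vec Nat (succ (succ zero))


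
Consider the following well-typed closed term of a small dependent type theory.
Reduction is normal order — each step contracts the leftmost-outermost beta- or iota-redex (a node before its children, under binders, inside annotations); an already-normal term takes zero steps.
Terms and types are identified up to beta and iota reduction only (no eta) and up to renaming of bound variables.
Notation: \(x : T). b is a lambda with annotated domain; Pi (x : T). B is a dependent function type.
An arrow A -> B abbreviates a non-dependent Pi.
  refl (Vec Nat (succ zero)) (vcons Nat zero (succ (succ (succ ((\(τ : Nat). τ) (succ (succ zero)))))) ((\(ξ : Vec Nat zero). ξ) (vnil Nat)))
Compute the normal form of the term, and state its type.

normal form:
  refl (Vec Nat (succ zero)) (vcons Nat zero (succ (succ (succ (succ (succ zero))))) (vnil Nat))
the term's type:
  Eq (Vec Nat (succ zero)) (vcons Nat zero (succ (succ (succ (succ (succ zero))))) (vnil Nat)) (vcons Nat zero (succ (succ (succ (succ (succ zero))))) (vnil Nat))


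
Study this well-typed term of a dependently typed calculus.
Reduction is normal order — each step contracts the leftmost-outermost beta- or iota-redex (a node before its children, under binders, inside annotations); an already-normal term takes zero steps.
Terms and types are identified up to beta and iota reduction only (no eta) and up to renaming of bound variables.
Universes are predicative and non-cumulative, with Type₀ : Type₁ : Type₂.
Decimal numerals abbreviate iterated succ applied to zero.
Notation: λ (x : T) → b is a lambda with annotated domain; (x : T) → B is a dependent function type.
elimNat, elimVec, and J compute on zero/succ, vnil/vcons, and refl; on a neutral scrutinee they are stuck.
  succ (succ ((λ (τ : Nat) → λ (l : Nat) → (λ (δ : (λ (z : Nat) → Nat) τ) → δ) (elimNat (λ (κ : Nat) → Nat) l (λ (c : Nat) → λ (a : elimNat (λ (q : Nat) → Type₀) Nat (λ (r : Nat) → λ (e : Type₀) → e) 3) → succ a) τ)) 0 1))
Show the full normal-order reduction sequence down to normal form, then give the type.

normal-order reduction sequence:
  succ (succ ((λ (τ : Nat) → λ (l : Nat) → (λ (δ : (λ (z : Nat) → Nat) τ) → δ) (elimNat (λ (κ : Nat) → Nat) l (λ (c : Nat) → λ (a : elimNat (λ (q : Nat) → Type₀) Nat (λ (r : Nat) → λ (e : Type₀) → e) 3) → succ a) τ)) 0 1))
  ~> succ (succ ((λ (τ : Nat) → (λ (l : (λ (δ : Nat) → Nat) 0) → l) (elimNat (λ (z : Nat) → Nat) τ (λ (κ : Nat) → λ (c : elimNat (λ (a : Nat) → Type₀) Nat (λ (q : Nat) → λ (r : Type₀) → r) 3) → succ c) 0)) 1))
  ~> succ (succ ((λ (τ : (λ (l : Nat) → Nat) 0) → τ) (elimNat (λ (δ : Nat) → Nat) 1 (λ (z : Nat) → λ (κ : elimNat (λ (c : Nat) → Type₀) Nat (λ (a : Nat) → λ (q : Type₀) → q) 3) → succ κ) 0)))
  ~> succ (succ (elimNat (λ (τ : Nat) → Nat) 1 (λ (l : Nat) → λ (δ : elimNat (λ (z : Nat) → Type₀) Nat (λ (κ : Nat) → λ (c : Type₀) → c) 3) → succ δ) 0))
  ~> 3
type:
  Nat


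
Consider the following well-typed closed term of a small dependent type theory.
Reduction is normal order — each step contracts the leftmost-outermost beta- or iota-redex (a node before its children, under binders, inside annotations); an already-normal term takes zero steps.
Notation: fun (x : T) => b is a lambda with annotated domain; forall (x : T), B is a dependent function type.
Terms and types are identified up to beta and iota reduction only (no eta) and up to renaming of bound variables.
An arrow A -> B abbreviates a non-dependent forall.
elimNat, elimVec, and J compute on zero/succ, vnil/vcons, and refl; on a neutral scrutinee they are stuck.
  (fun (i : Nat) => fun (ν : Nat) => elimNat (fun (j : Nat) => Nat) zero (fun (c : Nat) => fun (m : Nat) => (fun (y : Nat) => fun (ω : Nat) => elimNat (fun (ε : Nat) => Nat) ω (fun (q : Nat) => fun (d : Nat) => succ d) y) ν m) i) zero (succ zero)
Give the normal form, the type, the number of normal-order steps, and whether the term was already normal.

normal form:
  zero
inferred type:
  Nat
reduction steps (normal order): 3
already normal: no
first contracted redex: a beta-redex


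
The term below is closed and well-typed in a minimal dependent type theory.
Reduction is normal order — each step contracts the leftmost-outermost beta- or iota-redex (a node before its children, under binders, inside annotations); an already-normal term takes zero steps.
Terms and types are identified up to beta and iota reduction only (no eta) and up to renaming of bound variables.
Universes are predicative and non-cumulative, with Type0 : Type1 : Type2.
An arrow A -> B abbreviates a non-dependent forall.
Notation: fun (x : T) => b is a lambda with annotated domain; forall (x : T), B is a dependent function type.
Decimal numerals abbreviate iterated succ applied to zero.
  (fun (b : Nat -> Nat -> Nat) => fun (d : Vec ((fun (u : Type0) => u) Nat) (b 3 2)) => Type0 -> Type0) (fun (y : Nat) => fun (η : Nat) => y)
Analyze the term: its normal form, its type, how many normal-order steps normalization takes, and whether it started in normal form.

normal form:
  fun (b : Vec Nat 3) => Type0 -> Type0
the term's type:
  Vec Nat 3 -> Type1
reduction steps (normal order): 4
started in normal form: no
first redex: a beta-redex


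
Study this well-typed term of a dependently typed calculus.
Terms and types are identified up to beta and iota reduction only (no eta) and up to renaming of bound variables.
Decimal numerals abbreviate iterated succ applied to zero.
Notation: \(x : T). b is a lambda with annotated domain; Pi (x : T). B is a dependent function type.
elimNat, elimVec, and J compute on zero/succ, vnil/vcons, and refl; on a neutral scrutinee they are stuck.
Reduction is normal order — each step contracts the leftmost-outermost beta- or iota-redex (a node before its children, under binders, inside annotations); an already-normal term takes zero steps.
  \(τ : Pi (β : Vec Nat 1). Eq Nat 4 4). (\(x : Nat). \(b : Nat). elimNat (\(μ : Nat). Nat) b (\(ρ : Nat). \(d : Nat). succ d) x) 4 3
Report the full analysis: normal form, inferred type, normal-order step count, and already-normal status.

reduced normal form:
  \(τ : Pi (β : Vec Nat 1). Eq Nat 4 4). 7
inferred type:
  Pi (τ : Pi (β : Vec Nat 1). Eq Nat 4 4). Nat
normal-order step count: 15
started in normal form: no
first redex: a beta-redex


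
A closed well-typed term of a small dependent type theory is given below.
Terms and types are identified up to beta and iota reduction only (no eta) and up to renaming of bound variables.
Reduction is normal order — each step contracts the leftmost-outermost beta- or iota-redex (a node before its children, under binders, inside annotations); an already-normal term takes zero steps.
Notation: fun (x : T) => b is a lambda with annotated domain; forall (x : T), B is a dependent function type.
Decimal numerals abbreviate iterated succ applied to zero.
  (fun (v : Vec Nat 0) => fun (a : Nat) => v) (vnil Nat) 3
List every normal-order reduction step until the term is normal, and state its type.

reduction (normal order):
  (fun (v : Vec Nat 0) => fun (a : Nat) => v) (vnil Nat) 3
  ~> (fun (v : Nat) => vnil Nat) 3
  ~> vnil Nat
the term's type:
  Vec Nat 0


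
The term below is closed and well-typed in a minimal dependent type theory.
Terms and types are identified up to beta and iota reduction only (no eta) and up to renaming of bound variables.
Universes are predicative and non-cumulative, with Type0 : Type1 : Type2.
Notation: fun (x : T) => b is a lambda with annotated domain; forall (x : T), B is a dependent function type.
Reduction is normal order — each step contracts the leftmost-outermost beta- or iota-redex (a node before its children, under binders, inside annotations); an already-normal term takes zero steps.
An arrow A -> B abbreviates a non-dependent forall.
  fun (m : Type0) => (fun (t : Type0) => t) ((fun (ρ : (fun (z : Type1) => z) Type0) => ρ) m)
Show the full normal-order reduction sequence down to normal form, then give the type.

normal-order reduction sequence:
  fun (m : Type0) => (fun (t : Type0) => t) ((fun (ρ : (fun (z : Type1) => z) Type0) => ρ) m)
  ~> fun (m : Type0) => (fun (t : (fun (ρ : Type1) => ρ) Type0) => t) m
  ~> fun (m : Type0) => m
inferred type:
  Type0 -> Type0


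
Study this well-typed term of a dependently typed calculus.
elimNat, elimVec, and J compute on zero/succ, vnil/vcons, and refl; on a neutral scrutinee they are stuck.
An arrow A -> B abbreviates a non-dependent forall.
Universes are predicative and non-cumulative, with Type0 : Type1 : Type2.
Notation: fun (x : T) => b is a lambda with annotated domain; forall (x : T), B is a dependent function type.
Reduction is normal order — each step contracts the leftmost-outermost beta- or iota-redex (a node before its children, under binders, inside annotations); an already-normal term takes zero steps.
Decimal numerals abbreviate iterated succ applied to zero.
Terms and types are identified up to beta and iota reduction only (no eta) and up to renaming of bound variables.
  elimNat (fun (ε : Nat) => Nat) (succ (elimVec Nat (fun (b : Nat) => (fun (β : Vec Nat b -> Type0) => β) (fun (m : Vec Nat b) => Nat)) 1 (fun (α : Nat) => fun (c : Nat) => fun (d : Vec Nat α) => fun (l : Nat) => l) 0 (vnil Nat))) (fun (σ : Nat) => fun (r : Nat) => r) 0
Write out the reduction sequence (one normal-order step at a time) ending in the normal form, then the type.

normal-order reduction sequence:
  elimNat (fun (ε : Nat) => Nat) (succ (elimVec Nat (fun (b : Nat) => (fun (β : Vec Nat b -> Type0) => β) (fun (m : Vec Nat b) => Nat)) 1 (fun (α : Nat) => fun (c : Nat) => fun (d : Vec Nat α) => fun (l : Nat) => l) 0 (vnil Nat))) (fun (σ : Nat) => fun (r : Nat) => r) 0
  ~> succ (elimVec Nat (fun (ε : Nat) => (fun (b : Vec Nat ε -> Type0) => b) (fun (β : Vec Nat ε) => Nat)) 1 (fun (m : Nat) => fun (α : Nat) => fun (c : Vec Nat m) => fun (d : Nat) => d) 0 (vnil Nat))
  ~> 2
type:
  Nat


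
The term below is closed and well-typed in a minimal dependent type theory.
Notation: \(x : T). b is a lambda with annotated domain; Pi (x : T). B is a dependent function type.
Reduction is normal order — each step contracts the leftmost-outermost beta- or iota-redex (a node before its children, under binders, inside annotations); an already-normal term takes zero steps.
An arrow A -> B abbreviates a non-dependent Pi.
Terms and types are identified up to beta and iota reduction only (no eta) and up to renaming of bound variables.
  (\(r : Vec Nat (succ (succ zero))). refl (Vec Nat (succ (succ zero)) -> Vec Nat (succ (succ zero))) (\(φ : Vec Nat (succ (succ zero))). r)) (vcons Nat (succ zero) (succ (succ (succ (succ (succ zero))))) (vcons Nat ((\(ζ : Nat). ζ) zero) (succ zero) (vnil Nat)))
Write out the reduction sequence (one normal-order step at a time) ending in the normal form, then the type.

reduction (normal order):
  (\(r : Vec Nat (succ (succ zero))). refl (Vec Nat (succ (succ zero)) -> Vec Nat (succ (succ zero))) (\(φ : Vec Nat (succ (succ zero))). r)) (vcons Nat (succ zero) (succ (succ (succ (succ (succ zero))))) (vcons Nat ((\(ζ : Nat). ζ) zero) (succ zero) (vnil Nat)))
  ~> refl (Vec Nat (succ (succ zero)) -> Vec Nat (succ (succ zero))) (\(r : Vec Nat (succ (succ zero))). vcons Nat (succ zero) (succ (succ (succ (succ (succ zero))))) (vcons Nat ((\(φ : Nat). φ) zero) (succ zero) (vnil Nat)))
  ~> refl (Vec Nat (succ (succ zero)) -> Vec Nat (succ (succ zero))) (\(r : Vec Nat (succ (succ zero))). vcons Nat (succ zero) (succ (succ (succ (succ (succ zero))))) (vcons Nat zero (succ zero) (vnil Nat)))
type:
  Eq (Vec Nat (succ (succ zero)) -> Vec Nat (succ (succ zero))) (\(r : Vec Nat (succ (succ zero))). vcons Nat (succ zero) (succ (succ (succ (succ (succ zero))))) (vcons Nat zero (succ zero) (vnil Nat))) (\(φ : Vec Nat (succ (succ zero))). vcons Nat (succ zero) (succ (succ (succ (succ (succ zero))))) (vcons Nat zero (succ zero) (vnil Nat)))


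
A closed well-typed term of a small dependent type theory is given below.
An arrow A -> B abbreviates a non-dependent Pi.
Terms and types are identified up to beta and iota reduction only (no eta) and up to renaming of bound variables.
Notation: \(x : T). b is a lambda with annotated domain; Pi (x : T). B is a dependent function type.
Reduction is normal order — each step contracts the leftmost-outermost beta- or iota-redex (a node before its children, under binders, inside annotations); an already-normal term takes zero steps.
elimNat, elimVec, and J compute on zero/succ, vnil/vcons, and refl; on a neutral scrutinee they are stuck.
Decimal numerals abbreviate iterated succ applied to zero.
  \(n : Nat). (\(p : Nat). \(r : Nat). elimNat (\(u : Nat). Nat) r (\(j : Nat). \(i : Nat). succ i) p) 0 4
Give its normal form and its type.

reduced normal form:
  \(n : Nat). 4
the term's type:
  Nat -> Nat


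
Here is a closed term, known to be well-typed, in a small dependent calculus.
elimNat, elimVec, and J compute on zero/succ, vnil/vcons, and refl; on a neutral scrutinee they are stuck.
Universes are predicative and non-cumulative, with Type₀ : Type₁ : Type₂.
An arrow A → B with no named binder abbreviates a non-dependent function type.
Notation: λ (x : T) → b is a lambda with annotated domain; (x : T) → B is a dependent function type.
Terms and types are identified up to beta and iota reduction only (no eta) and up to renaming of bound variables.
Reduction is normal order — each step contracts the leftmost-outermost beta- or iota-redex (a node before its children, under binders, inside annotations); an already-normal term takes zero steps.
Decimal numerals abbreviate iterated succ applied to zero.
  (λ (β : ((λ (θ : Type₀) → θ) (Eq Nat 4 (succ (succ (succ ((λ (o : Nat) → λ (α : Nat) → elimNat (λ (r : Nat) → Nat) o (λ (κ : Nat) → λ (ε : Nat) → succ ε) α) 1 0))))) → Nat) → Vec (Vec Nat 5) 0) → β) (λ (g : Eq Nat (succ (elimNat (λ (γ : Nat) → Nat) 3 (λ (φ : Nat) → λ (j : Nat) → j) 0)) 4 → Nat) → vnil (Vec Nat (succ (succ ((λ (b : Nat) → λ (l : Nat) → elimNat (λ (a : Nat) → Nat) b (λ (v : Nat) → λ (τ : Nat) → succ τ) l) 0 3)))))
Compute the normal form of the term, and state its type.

reduced normal form:
  λ (β : Eq Nat 4 4 → Nat) → vnil (Vec Nat 5)
type:
  (Eq Nat 4 4 → Nat) → Vec (Vec Nat 5) 0
observation: the leftmost-outermost redex is a beta-redex, and normalization takes 14 steps.


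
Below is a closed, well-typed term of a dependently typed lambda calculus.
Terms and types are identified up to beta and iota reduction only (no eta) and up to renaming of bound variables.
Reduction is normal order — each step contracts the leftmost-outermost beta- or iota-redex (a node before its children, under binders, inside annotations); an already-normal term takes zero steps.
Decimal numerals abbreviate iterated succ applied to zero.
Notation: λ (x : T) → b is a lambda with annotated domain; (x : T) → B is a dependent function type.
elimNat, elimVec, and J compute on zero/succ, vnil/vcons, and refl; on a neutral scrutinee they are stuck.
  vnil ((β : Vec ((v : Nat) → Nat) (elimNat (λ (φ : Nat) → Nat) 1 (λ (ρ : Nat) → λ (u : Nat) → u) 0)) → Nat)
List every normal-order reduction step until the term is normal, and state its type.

reduction (normal order):
  vnil ((β : Vec ((v : Nat) → Nat) (elimNat (λ (φ : Nat) → Nat) 1 (λ (ρ : Nat) → λ (u : Nat) → u) 0)) → Nat)
  ~> vnil ((β : Vec ((v : Nat) → Nat) 1) → Nat)
the term's type:
  Vec ((β : Vec ((v : Nat) → Nat) 1) → Nat) 0


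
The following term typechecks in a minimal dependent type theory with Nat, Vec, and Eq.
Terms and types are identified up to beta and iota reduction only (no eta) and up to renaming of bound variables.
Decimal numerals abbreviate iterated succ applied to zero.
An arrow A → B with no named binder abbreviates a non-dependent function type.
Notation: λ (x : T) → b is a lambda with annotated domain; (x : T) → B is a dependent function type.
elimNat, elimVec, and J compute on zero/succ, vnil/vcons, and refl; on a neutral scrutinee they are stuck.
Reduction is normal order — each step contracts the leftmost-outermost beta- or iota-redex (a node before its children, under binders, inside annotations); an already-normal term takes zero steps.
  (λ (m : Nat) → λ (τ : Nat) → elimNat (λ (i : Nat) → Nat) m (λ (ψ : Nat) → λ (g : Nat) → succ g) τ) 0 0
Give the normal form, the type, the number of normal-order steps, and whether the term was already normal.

resulting normal form:
  0
inferred type:
  Nat
reduction steps (normal order): 3
started in normal form: no
first redex: a beta-redex


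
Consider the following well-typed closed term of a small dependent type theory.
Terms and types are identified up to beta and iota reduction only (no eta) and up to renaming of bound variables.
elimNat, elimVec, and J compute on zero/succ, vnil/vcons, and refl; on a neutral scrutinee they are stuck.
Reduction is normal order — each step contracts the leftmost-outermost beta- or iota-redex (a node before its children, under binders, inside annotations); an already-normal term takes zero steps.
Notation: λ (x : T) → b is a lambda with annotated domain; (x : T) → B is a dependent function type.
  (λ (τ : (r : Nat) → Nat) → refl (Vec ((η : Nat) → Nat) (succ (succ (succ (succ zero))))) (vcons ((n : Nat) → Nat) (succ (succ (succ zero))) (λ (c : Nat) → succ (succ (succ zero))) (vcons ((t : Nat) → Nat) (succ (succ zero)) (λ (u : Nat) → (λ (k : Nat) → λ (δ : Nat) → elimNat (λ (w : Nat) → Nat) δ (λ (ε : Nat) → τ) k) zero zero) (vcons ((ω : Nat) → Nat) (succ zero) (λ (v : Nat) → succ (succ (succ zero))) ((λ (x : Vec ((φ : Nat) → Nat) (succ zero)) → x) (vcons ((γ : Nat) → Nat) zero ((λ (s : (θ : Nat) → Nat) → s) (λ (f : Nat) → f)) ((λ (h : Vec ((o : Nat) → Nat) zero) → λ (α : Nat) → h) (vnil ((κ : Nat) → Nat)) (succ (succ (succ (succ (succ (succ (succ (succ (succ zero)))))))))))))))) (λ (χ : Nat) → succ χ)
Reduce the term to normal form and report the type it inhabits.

reduced normal form:
  refl (Vec ((τ : Nat) → Nat) (succ (succ (succ (succ zero))))) (vcons ((r : Nat) → Nat) (succ (succ (succ zero))) (λ (η : Nat) → succ (succ (succ zero))) (vcons ((n : Nat) → Nat) (succ (succ zero)) (λ (c : Nat) → zero) (vcons ((t : Nat) → Nat) (succ zero) (λ (u : Nat) → succ (succ (succ zero))) (vcons ((k : Nat) → Nat) zero (λ (δ : Nat) → δ) (vnil ((w : Nat) → Nat))))))
type:
  Eq (Vec ((τ : Nat) → Nat) (succ (succ (succ (succ zero))))) (vcons ((r : Nat) → Nat) (succ (succ (succ zero))) (λ (η : Nat) → succ (succ (succ zero))) (vcons ((n : Nat) → Nat) (succ (succ zero)) (λ (c : Nat) → zero) (vcons ((t : Nat) → Nat) (succ zero) (λ (u : Nat) → succ (succ (succ zero))) (vcons ((k : Nat) → Nat) zero (λ (δ : Nat) → δ) (vnil ((w : Nat) → Nat)))))) (vcons ((ε : Nat) → Nat) (succ (succ (succ zero))) (λ (ω : Nat) → succ (succ (succ zero))) (vcons ((v : Nat) → Nat) (succ (succ zero)) (λ (x : Nat) → zero) (vcons ((φ : Nat) → Nat) (succ zero) (λ (γ : Nat) → succ (succ (succ zero))) (vcons ((s : Nat) → Nat) zero (λ (θ : Nat) → θ) (vnil ((f : Nat) → Nat))))))


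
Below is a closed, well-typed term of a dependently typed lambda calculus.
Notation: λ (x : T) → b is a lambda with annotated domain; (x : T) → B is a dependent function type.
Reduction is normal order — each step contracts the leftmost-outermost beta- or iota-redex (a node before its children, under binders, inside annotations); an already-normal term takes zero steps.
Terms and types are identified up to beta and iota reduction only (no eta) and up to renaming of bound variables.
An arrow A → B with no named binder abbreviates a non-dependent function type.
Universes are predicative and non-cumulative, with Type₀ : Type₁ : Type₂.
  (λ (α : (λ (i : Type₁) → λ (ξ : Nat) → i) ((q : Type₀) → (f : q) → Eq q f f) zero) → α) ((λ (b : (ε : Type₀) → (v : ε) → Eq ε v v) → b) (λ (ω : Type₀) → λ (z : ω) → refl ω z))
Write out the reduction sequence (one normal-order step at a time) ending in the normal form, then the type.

reduction (normal order):
  (λ (α : (λ (i : Type₁) → λ (ξ : Nat) → i) ((q : Type₀) → (f : q) → Eq q f f) zero) → α) ((λ (b : (ε : Type₀) → (v : ε) → Eq ε v v) → b) (λ (ω : Type₀) → λ (z : ω) → refl ω z))
  ~> (λ (α : (i : Type₀) → (ξ : i) → Eq i ξ ξ) → α) (λ (q : Type₀) → λ (f : q) → refl q f)
  ~> λ (α : Type₀) → λ (i : α) → refl α i
the term's type:
  (α : Type₀) → (i : α) → Eq α i i


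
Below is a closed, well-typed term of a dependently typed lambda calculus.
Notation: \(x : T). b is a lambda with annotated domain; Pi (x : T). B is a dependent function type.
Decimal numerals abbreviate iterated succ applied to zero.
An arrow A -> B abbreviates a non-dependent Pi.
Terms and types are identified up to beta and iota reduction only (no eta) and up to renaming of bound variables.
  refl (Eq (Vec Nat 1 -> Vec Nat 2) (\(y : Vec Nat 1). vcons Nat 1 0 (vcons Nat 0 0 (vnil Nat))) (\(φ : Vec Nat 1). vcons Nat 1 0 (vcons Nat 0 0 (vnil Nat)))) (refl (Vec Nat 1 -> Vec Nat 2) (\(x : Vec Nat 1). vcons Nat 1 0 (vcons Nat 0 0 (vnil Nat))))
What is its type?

the term's type:
  Eq (Eq (Vec Nat 1 -> Vec Nat 2) (\(y : Vec Nat 1). vcons Nat 1 0 (vcons Nat 0 0 (vnil Nat))) (\(φ : Vec Nat 1). vcons Nat 1 0 (vcons Nat 0 0 (vnil Nat)))) (refl (Vec Nat 1 -> Vec Nat 2) (\(x : Vec Nat 1). vcons Nat 1 0 (vcons Nat 0 0 (vnil Nat)))) (refl (Vec Nat 1 -> Vec Nat 2) (\(u : Vec Nat 1). vcons Nat 1 0 (vcons Nat 0 0 (vnil Nat))))


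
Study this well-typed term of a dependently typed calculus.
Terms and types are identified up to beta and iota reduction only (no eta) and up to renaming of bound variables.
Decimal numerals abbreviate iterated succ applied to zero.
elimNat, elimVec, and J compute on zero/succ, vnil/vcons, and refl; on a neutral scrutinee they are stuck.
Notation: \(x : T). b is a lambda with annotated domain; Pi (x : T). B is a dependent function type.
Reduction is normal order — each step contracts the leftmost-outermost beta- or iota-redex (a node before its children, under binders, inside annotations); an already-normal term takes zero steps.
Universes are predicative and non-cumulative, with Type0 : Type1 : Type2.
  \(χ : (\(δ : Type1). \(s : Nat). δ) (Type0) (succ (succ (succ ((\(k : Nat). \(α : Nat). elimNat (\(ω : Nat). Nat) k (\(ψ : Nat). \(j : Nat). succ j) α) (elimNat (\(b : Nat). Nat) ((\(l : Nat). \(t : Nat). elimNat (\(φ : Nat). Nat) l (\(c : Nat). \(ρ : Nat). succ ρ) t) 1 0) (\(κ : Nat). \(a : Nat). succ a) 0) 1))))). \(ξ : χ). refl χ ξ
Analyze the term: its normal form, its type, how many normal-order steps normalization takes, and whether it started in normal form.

reduced normal form:
  \(χ : Type0). \(δ : χ). refl χ δ
type:
  Pi (χ : Type0). Pi (δ : χ). Eq χ δ δ
normal-order step count: 2
started in normal form: no
first contracted redex: a beta-redex


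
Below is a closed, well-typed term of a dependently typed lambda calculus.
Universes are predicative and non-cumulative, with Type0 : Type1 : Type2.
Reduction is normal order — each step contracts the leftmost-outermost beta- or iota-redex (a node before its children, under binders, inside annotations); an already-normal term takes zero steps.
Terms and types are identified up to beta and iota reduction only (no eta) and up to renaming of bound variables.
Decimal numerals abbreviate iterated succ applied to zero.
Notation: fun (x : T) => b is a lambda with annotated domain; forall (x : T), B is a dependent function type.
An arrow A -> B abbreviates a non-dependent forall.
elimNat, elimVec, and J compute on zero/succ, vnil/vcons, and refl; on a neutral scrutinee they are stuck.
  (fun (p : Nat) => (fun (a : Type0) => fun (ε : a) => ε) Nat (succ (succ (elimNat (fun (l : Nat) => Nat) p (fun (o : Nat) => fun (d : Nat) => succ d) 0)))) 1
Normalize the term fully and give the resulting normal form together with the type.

reduced normal form:
  3
inferred type:
  Nat
observation: the term reaches its normal form after 4 normal-order steps.


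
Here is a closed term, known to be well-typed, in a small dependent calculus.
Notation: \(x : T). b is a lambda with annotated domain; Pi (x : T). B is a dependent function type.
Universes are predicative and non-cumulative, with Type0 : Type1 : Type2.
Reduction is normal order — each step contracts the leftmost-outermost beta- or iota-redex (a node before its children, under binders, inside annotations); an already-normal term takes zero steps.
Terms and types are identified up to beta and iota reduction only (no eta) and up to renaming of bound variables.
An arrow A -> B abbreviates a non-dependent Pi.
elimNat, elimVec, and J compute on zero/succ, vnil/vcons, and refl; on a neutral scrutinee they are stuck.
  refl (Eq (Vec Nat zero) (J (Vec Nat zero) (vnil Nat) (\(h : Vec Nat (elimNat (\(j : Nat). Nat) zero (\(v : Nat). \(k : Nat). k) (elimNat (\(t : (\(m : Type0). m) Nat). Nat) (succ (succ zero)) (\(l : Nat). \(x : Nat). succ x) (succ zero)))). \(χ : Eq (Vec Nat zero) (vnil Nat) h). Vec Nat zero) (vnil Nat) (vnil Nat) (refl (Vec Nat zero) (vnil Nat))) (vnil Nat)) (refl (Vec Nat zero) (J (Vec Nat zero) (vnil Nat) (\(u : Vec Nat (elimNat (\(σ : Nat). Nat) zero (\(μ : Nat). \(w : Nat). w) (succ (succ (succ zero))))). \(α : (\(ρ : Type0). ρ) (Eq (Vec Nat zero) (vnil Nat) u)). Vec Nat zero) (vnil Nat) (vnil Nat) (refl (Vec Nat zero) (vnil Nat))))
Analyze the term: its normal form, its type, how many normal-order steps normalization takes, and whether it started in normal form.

resulting normal form:
  refl (Eq (Vec Nat zero) (vnil Nat) (vnil Nat)) (refl (Vec Nat zero) (vnil Nat))
type:
  Eq (Eq (Vec Nat zero) (vnil Nat) (vnil Nat)) (refl (Vec Nat zero) (vnil Nat)) (refl (Vec Nat zero) (vnil Nat))
reduction steps (normal order): 2
term was already normal: no
first redex: a J iota-redex


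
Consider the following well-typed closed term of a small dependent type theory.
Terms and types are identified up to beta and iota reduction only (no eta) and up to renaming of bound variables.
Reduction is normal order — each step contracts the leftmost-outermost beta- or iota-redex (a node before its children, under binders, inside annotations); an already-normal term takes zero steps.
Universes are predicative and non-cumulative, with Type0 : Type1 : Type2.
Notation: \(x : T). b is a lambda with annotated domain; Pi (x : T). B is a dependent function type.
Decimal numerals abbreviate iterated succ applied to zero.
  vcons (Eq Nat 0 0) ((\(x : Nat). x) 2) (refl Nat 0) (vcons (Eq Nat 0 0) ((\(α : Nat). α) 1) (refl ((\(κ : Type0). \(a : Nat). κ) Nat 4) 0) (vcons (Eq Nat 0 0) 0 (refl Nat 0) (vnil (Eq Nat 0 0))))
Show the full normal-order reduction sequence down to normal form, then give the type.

normal-order reduction:
  vcons (Eq Nat 0 0) ((\(x : Nat). x) 2) (refl Nat 0) (vcons (Eq Nat 0 0) ((\(α : Nat). α) 1) (refl ((\(κ : Type0). \(a : Nat). κ) Nat 4) 0) (vcons (Eq Nat 0 0) 0 (refl Nat 0) (vnil (Eq Nat 0 0))))
  ~> vcons (Eq Nat 0 0) 2 (refl Nat 0) (vcons (Eq Nat 0 0) ((\(x : Nat). x) 1) (refl ((\(α : Type0). \(κ : Nat). α) Nat 4) 0) (vcons (Eq Nat 0 0) 0 (refl Nat 0) (vnil (Eq Nat 0 0))))
  ~> vcons (Eq Nat 0 0) 2 (refl Nat 0) (vcons (Eq Nat 0 0) 1 (refl ((\(x : Type0). \(α : Nat). x) Nat 4) 0) (vcons (Eq Nat 0 0) 0 (refl Nat 0) (vnil (Eq Nat 0 0))))
  ~> vcons (Eq Nat 0 0) 2 (refl Nat 0) (vcons (Eq Nat 0 0) 1 (refl ((\(x : Nat). Nat) 4) 0) (vcons (Eq Nat 0 0) 0 (refl Nat 0) (vnil (Eq Nat 0 0))))
  ~> vcons (Eq Nat 0 0) 2 (refl Nat 0) (vcons (Eq Nat 0 0) 1 (refl Nat 0) (vcons (Eq Nat 0 0) 0 (refl Nat 0) (vnil (Eq Nat 0 0))))
the term's type:
  Vec (Eq Nat 0 0) 3


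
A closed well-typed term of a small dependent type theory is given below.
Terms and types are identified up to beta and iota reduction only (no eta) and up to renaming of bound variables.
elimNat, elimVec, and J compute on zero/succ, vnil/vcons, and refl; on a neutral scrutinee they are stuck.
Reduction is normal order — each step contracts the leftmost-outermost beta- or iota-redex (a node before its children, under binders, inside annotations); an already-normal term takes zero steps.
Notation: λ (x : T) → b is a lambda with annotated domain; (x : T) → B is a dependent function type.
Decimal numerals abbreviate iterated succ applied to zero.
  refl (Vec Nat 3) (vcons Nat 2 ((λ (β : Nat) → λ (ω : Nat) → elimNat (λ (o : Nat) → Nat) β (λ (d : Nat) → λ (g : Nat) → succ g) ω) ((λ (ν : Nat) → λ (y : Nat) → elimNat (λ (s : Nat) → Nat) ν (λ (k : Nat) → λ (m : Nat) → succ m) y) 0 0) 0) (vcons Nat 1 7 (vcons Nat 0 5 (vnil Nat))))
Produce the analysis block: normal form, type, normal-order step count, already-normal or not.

normal form:
  refl (Vec Nat 3) (vcons Nat 2 0 (vcons Nat 1 7 (vcons Nat 0 5 (vnil Nat))))
inferred type:
  Eq (Vec Nat 3) (vcons Nat 2 0 (vcons Nat 1 7 (vcons Nat 0 5 (vnil Nat)))) (vcons Nat 2 0 (vcons Nat 1 7 (vcons Nat 0 5 (vnil Nat))))
reduction steps (normal order): 6
started in normal form: no
first contracted redex: a beta-redex


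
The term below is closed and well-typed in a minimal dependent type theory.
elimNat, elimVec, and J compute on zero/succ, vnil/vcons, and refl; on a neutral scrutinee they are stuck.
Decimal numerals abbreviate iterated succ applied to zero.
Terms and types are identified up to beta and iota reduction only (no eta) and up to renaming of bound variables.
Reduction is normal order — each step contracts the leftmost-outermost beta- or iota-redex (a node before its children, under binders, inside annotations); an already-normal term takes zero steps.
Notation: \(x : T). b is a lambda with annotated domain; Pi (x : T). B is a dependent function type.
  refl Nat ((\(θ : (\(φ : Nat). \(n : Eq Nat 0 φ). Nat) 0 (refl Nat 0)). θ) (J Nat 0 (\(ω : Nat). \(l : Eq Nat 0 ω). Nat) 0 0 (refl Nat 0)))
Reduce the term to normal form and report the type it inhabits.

reduced normal form:
  refl Nat 0
the term's type:
  Eq Nat 0 0
observation: 2 normal-order steps separate the term from its normal form.


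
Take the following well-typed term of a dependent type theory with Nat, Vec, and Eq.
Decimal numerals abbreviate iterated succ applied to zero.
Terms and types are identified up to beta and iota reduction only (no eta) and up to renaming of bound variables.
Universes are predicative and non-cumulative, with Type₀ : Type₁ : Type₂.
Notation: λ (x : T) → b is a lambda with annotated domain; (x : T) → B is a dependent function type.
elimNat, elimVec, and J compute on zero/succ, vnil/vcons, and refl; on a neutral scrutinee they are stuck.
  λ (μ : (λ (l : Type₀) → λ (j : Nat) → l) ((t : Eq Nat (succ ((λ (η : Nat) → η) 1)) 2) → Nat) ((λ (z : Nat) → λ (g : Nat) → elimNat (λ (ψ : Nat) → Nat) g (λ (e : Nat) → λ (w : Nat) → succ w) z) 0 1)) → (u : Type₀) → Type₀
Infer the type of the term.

the term's type:
  (μ : (l : Eq Nat 2 2) → Nat) → Type₁


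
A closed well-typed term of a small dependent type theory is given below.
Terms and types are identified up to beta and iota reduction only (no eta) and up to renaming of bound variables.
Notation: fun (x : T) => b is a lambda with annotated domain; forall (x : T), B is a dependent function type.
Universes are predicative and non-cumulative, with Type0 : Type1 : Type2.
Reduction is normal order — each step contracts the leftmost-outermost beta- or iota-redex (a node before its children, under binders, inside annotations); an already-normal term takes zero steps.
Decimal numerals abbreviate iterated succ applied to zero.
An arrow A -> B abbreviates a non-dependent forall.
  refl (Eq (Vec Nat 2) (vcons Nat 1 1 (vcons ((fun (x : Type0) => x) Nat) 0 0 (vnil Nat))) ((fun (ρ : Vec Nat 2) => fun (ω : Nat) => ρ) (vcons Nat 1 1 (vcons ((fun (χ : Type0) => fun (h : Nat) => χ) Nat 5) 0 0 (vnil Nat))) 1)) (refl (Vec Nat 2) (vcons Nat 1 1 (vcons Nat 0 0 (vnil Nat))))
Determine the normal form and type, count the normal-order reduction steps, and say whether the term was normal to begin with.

normal form:
  refl (Eq (Vec Nat 2) (vcons Nat 1 1 (vcons Nat 0 0 (vnil Nat))) (vcons Nat 1 1 (vcons Nat 0 0 (vnil Nat)))) (refl (Vec Nat 2) (vcons Nat 1 1 (vcons Nat 0 0 (vnil Nat))))
inferred type:
  Eq (Eq (Vec Nat 2) (vcons Nat 1 1 (vcons Nat 0 0 (vnil Nat))) (vcons Nat 1 1 (vcons Nat 0 0 (vnil Nat)))) (refl (Vec Nat 2) (vcons Nat 1 1 (vcons Nat 0 0 (vnil Nat)))) (refl (Vec Nat 2) (vcons Nat 1 1 (vcons Nat 0 0 (vnil Nat))))
reduction steps (normal order): 5
started in normal form: no
first contracted redex: a beta-redex
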